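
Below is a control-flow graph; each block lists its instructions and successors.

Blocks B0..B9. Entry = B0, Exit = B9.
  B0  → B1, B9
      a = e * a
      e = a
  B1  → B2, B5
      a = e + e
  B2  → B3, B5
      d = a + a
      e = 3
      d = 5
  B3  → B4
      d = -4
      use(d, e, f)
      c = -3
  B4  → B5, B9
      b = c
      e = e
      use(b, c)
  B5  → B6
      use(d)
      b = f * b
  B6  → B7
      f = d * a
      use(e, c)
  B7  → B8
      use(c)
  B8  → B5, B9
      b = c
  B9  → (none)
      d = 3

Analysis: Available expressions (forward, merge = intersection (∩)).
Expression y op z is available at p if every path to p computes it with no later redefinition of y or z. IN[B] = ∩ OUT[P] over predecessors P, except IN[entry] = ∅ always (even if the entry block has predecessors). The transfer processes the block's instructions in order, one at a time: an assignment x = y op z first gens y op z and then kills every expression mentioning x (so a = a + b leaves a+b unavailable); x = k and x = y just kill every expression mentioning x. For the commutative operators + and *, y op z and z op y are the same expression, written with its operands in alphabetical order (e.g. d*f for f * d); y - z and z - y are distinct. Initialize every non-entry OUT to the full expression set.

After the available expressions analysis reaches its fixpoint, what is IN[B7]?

Per-block solution:
  B0:  IN={}  OUT={}
  B1:  IN={}  OUT={e+e}
  B2:  IN={e+e}  OUT={a+a}
  B3:  IN={a+a}  OUT={a+a}
  B4:  IN={a+a}  OUT={a+a}
  B5:  IN={}  OUT={}
  B6:  IN={}  OUT={a*d}
  B7:  IN={a*d}  OUT={a*d}
  B8:  IN={a*d}  OUT={a*d}
  B9:  IN={}  OUT={}

Merge at B7: IN[B7] = OUT[B6] = {a*d}

Answer: {a*d}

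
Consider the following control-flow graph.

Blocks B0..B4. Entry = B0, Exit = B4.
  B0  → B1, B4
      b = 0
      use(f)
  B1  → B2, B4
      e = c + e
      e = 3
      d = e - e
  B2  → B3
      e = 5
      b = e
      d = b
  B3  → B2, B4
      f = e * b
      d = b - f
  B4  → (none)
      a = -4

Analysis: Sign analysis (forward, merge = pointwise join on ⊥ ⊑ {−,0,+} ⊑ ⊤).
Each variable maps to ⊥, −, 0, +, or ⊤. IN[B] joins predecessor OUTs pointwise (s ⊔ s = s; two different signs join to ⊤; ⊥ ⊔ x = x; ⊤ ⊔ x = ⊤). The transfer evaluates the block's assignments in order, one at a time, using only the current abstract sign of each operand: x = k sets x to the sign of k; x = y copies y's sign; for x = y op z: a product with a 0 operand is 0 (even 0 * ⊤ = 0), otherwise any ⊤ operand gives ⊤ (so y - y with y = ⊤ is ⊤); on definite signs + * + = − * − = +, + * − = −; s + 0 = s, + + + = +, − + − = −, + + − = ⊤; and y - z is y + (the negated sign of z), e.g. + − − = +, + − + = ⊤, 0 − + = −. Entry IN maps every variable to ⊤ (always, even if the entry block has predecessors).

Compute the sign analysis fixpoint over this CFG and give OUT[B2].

Answer: {a: ⊤, b: +, c: ⊤, d: +, e: +, f: ⊤}

Working:
Fixpoint table:
  B0:   IN=(all ⊤)   OUT={b:0; rest ⊤}
  B1:   IN={b:0; rest ⊤}   OUT={b:0, e:+; rest ⊤}
  B2:   IN={e:+; rest ⊤}   OUT={b:+, d:+, e:+; rest ⊤}
  B3:   IN={b:+, d:+, e:+; rest ⊤}   OUT={b:+, e:+, f:+; rest ⊤}
  B4:   IN=(all ⊤)   OUT={a:-; rest ⊤}

Merge at B2: IN[B2] = OUT[B1] ⊔ OUT[B3] = {a: ⊤, b: ⊤, c: ⊤, d: ⊤, e: +, f: ⊤}
Applying B2's transfer function to that IN value gives OUT[B2] (row B2 above).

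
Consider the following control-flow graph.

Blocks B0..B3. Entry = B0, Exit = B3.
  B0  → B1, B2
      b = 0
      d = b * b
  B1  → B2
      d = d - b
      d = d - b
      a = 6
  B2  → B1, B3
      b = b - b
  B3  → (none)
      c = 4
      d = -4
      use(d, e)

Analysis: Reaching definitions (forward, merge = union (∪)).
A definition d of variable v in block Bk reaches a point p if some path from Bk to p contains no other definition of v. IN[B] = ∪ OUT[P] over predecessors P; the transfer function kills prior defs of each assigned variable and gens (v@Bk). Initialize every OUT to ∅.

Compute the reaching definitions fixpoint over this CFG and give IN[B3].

Answer: {a@B1, b@B2, d@B0, d@B1}

Trace:
Converged values:
  B0:   IN={}   OUT={b@B0, d@B0}
  B1:   IN={a@B1, b@B0, b@B2, d@B0, d@B1}   OUT={a@B1, b@B0, b@B2, d@B1}
  B2:   IN={a@B1, b@B0, b@B2, d@B0, d@B1}   OUT={a@B1, b@B2, d@B0, d@B1}
  B3:   IN={a@B1, b@B2, d@B0, d@B1}   OUT={a@B1, b@B2, c@B3, d@B3}

Merge at B3: IN[B3] = OUT[B2] = {a@B1, b@B2, d@B0, d@B1}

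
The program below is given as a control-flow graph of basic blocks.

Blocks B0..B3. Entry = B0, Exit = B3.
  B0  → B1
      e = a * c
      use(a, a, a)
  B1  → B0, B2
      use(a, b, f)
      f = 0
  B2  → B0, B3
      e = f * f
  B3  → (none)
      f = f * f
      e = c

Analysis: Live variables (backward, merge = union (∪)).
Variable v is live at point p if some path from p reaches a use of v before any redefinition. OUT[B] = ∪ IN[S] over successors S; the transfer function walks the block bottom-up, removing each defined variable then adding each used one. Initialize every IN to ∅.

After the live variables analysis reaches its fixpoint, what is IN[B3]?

Answer: {c, f}

Derivation:
Per-block solution:
  B0:  IN={a, b, c, f}  OUT={a, b, c, f}
  B1:  IN={a, b, c, f}  OUT={a, b, c, f}
  B2:  IN={a, b, c, f}  OUT={a, b, c, f}
  B3:  IN={c, f}  OUT={}

B3 is the boundary node: OUT[B3] = {}
Applying B3's transfer function to that OUT value gives IN[B3] (row B3 above).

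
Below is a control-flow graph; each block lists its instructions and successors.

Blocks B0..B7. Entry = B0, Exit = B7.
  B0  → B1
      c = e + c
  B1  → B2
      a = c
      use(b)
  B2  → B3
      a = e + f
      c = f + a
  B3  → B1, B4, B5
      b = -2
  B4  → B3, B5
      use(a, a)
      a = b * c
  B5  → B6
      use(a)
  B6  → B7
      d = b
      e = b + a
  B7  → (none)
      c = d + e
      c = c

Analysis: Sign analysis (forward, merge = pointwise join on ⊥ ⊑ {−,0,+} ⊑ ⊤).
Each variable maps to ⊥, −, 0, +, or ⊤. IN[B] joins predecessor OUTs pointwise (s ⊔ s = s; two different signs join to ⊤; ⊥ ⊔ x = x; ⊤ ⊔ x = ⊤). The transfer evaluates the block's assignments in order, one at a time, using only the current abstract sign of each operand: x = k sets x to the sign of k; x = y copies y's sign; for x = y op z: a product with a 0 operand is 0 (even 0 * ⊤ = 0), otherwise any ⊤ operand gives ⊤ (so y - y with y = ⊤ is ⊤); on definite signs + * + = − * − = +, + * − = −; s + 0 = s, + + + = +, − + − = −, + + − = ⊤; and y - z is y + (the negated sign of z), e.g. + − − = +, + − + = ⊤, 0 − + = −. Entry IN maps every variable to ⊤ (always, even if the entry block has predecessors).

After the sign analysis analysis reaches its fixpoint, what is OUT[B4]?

Answer: {a: ⊤, b: -, c: ⊤, d: ⊤, e: ⊤, f: ⊤}

Trace:
Per-block solution:
  B0:   IN=(all ⊤)   OUT=(all ⊤)
  B1:   IN=(all ⊤)   OUT=(all ⊤)
  B2:   IN=(all ⊤)   OUT=(all ⊤)
  B3:   IN=(all ⊤)   OUT={b:-; rest ⊤}
  B4:   IN={b:-; rest ⊤}   OUT={b:-; rest ⊤}
  B5:   IN={b:-; rest ⊤}   OUT={b:-; rest ⊤}
  B6:   IN={b:-; rest ⊤}   OUT={b:-, d:-; rest ⊤}
  B7:   IN={b:-, d:-; rest ⊤}   OUT={b:-, d:-; rest ⊤}

Merge at B4: IN[B4] = OUT[B3] = {a: ⊤, b: -, c: ⊤, d: ⊤, e: ⊤, f: ⊤}
Applying B4's transfer function to that IN value gives OUT[B4] (row B4 above).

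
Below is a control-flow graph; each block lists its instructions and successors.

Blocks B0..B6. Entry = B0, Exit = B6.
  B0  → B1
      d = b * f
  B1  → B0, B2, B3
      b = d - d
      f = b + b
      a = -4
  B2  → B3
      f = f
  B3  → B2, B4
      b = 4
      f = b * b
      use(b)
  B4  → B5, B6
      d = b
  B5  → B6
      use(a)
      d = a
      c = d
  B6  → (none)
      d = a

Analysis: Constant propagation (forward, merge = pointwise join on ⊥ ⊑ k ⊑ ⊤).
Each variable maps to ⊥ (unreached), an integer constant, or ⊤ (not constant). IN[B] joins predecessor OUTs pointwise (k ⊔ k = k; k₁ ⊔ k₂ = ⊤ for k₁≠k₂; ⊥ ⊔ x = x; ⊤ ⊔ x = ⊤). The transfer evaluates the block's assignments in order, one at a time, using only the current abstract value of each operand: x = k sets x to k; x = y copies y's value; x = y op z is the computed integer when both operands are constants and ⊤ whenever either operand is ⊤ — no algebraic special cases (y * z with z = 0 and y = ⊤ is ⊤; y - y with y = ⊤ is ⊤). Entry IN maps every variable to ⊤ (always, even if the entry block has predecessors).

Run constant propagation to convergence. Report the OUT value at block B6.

Answer: {a: -4, b: 4, c: ⊤, d: -4, e: ⊤, f: 16}

Working:
Per-block solution:
  B0:  IN=(all ⊤)  OUT=(all ⊤)
  B1:  IN=(all ⊤)  OUT={a:-4; rest ⊤}
  B2:  IN={a:-4; rest ⊤}  OUT={a:-4; rest ⊤}
  B3:  IN={a:-4; rest ⊤}  OUT={a:-4, b:4, f:16; rest ⊤}
  B4:  IN={a:-4, b:4, f:16; rest ⊤}  OUT={a:-4, b:4, d:4, f:16; rest ⊤}
  B5:  IN={a:-4, b:4, d:4, f:16; rest ⊤}  OUT={a:-4, b:4, c:-4, d:-4, f:16; rest ⊤}
  B6:  IN={a:-4, b:4, f:16; rest ⊤}  OUT={a:-4, b:4, d:-4, f:16; rest ⊤}

Merge at B6: IN[B6] = OUT[B4] ⊔ OUT[B5] = {a: -4, b: 4, c: ⊤, d: ⊤, e: ⊤, f: 16}
Applying B6's transfer function to that IN value gives OUT[B6] (row B6 above).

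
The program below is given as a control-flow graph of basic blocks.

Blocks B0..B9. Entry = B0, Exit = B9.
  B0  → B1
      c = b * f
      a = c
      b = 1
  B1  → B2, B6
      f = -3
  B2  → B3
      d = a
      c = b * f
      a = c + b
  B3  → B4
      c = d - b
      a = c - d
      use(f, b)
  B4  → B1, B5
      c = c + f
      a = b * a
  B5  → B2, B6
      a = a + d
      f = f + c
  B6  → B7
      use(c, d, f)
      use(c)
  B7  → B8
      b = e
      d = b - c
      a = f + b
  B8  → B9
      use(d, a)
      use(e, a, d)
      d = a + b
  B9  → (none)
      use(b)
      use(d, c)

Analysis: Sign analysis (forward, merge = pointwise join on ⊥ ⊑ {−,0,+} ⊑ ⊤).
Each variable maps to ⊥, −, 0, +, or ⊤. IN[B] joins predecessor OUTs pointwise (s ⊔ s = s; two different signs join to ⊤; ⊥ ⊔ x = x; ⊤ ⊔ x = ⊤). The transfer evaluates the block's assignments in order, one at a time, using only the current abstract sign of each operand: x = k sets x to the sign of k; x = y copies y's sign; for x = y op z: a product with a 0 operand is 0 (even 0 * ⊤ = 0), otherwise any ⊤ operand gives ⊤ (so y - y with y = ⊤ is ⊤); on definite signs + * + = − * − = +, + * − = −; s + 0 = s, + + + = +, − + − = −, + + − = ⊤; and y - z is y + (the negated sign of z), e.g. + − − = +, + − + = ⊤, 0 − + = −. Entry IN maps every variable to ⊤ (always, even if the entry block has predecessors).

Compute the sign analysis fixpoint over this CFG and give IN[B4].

Converged values:
  B0:   IN=(all ⊤)   OUT={b:+; rest ⊤}
  B1:   IN={b:+; rest ⊤}   OUT={b:+, f:-; rest ⊤}
  B2:   IN={b:+; rest ⊤}   OUT={b:+; rest ⊤}
  B3:   IN={b:+; rest ⊤}   OUT={b:+; rest ⊤}
  B4:   IN={b:+; rest ⊤}   OUT={b:+; rest ⊤}
  B5:   IN={b:+; rest ⊤}   OUT={b:+; rest ⊤}
  B6:   IN={b:+; rest ⊤}   OUT={b:+; rest ⊤}
  B7:   IN={b:+; rest ⊤}   OUT=(all ⊤)
  B8:   IN=(all ⊤)   OUT=(all ⊤)
  B9:   IN=(all ⊤)   OUT=(all ⊤)

Merge at B4: IN[B4] = OUT[B3] = {a: ⊤, b: +, c: ⊤, d: ⊤, e: ⊤, f: ⊤}

Answer: {a: ⊤, b: +, c: ⊤, d: ⊤, e: ⊤, f: ⊤}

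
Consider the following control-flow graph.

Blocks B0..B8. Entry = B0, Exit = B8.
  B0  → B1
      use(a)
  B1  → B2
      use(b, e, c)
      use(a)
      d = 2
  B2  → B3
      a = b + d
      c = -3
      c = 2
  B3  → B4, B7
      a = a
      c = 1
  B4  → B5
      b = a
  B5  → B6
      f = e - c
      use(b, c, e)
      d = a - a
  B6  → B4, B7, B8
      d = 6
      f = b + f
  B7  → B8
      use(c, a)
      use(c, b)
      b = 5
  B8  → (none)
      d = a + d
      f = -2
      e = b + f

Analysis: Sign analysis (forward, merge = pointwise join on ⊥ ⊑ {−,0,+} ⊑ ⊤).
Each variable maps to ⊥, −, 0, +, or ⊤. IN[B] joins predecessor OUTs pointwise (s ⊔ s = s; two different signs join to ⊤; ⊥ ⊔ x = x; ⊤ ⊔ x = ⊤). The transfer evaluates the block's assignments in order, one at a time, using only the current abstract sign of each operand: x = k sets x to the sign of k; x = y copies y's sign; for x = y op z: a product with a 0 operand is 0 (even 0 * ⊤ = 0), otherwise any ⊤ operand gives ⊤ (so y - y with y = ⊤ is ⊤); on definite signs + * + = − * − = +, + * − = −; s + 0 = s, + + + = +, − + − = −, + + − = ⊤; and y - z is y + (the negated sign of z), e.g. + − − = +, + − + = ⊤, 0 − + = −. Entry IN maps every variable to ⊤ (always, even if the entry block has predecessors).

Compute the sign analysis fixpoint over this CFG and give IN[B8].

Answer: {a: ⊤, b: ⊤, c: +, d: +, e: ⊤, f: ⊤}

Trace:
Per-block solution:
  B0: | IN=(all ⊤) | OUT=(all ⊤)
  B1: | IN=(all ⊤) | OUT={d:+; rest ⊤}
  B2: | IN={d:+; rest ⊤} | OUT={c:+, d:+; rest ⊤}
  B3: | IN={c:+, d:+; rest ⊤} | OUT={c:+, d:+; rest ⊤}
  B4: | IN={c:+, d:+; rest ⊤} | OUT={c:+, d:+; rest ⊤}
  B5: | IN={c:+, d:+; rest ⊤} | OUT={c:+; rest ⊤}
  B6: | IN={c:+; rest ⊤} | OUT={c:+, d:+; rest ⊤}
  B7: | IN={c:+, d:+; rest ⊤} | OUT={b:+, c:+, d:+; rest ⊤}
  B8: | IN={c:+, d:+; rest ⊤} | OUT={c:+, f:-; rest ⊤}

Merge at B8: IN[B8] = OUT[B6] ⊔ OUT[B7] = {a: ⊤, b: ⊤, c: +, d: +, e: ⊤, f: ⊤}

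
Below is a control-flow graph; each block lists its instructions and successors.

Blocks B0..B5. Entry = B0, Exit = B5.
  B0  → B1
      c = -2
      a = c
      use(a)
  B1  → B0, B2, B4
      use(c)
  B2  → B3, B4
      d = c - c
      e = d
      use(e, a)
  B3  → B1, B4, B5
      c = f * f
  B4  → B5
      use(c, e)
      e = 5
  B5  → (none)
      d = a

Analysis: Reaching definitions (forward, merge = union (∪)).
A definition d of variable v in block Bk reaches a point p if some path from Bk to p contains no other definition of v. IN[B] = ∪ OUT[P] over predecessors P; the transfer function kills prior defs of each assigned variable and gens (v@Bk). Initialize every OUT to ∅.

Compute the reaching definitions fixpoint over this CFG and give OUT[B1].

Per-block solution:
  B0:  IN={a@B0, c@B0, c@B3, d@B2, e@B2}  OUT={a@B0, c@B0, d@B2, e@B2}
  B1:  IN={a@B0, c@B0, c@B3, d@B2, e@B2}  OUT={a@B0, c@B0, c@B3, d@B2, e@B2}
  B2:  IN={a@B0, c@B0, c@B3, d@B2, e@B2}  OUT={a@B0, c@B0, c@B3, d@B2, e@B2}
  B3:  IN={a@B0, c@B0, c@B3, d@B2, e@B2}  OUT={a@B0, c@B3, d@B2, e@B2}
  B4:  IN={a@B0, c@B0, c@B3, d@B2, e@B2}  OUT={a@B0, c@B0, c@B3, d@B2, e@B4}
  B5:  IN={a@B0, c@B0, c@B3, d@B2, e@B2, e@B4}  OUT={a@B0, c@B0, c@B3, d@B5, e@B2, e@B4}

Merge at B1: IN[B1] = OUT[B0] ⊔ OUT[B3] = {a@B0, c@B0, c@B3, d@B2, e@B2}
Applying B1's transfer function to that IN value gives OUT[B1] (row B1 above).

Answer: {a@B0, c@B0, c@B3, d@B2, e@B2}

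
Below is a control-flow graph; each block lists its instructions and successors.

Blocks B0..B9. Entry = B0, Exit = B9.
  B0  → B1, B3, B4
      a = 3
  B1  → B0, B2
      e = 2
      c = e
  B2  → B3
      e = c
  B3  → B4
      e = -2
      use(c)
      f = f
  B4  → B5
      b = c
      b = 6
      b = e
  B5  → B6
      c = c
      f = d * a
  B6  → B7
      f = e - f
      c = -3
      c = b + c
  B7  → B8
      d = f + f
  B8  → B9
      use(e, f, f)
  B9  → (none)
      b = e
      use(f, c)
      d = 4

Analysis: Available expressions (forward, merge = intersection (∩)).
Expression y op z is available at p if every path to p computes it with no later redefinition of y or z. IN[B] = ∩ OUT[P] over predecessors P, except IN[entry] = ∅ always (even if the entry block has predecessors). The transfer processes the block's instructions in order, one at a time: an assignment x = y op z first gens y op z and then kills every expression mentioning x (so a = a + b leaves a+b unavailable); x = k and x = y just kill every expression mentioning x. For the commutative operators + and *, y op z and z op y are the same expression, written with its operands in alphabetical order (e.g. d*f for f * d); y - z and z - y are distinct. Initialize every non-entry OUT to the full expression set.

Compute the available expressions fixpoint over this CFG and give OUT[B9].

Answer: {f+f}

Derivation:
Fixpoint table:
  B0:   IN={}   OUT={}
  B1:   IN={}   OUT={}
  B2:   IN={}   OUT={}
  B3:   IN={}   OUT={}
  B4:   IN={}   OUT={}
  B5:   IN={}   OUT={a*d}
  B6:   IN={a*d}   OUT={a*d}
  B7:   IN={a*d}   OUT={f+f}
  B8:   IN={f+f}   OUT={f+f}
  B9:   IN={f+f}   OUT={f+f}

Merge at B9: IN[B9] = OUT[B8] = {f+f}
Applying B9's transfer function to that IN value gives OUT[B9] (row B9 above).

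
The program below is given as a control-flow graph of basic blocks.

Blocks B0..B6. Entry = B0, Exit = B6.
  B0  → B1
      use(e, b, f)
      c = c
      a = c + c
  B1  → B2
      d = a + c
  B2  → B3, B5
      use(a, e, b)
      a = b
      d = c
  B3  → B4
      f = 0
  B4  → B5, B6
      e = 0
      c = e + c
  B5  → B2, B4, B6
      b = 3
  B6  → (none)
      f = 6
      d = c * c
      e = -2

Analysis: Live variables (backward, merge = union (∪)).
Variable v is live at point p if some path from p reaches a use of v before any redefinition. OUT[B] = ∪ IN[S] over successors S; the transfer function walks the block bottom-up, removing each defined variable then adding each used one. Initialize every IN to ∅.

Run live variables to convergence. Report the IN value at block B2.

Answer: {a, b, c, e}

Trace:
Per-block solution:
  B0:  IN={b, c, e, f}  OUT={a, b, c, e}
  B1:  IN={a, b, c, e}  OUT={a, b, c, e}
  B2:  IN={a, b, c, e}  OUT={a, c, e}
  B3:  IN={a, c}  OUT={a, c}
  B4:  IN={a, c}  OUT={a, c, e}
  B5:  IN={a, c, e}  OUT={a, b, c, e}
  B6:  IN={c}  OUT={}

Merge at B2: OUT[B2] = IN[B3] ⊔ IN[B5] = {a, c, e}
Applying B2's transfer function to that OUT value gives IN[B2] (row B2 above).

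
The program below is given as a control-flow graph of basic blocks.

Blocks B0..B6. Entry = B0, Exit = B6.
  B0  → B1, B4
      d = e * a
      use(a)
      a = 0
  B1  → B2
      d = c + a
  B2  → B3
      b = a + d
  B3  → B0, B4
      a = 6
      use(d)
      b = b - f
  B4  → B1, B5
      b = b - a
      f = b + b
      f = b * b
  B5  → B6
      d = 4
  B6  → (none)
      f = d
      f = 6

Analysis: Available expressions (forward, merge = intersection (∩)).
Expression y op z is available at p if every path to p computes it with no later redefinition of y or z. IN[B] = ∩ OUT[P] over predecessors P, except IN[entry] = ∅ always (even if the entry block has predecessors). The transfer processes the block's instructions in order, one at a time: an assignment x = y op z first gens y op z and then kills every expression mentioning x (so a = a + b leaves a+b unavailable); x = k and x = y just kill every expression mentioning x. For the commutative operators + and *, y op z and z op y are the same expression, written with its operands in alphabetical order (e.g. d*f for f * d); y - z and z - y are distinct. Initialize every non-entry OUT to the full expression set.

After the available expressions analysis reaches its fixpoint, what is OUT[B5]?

Answer: {b*b, b+b}

Trace:
Per-block solution:
  B0: | IN={} | OUT={}
  B1: | IN={} | OUT={a+c}
  B2: | IN={a+c} | OUT={a+c, a+d}
  B3: | IN={a+c, a+d} | OUT={}
  B4: | IN={} | OUT={b*b, b+b}
  B5: | IN={b*b, b+b} | OUT={b*b, b+b}
  B6: | IN={b*b, b+b} | OUT={b*b, b+b}

Merge at B5: IN[B5] = OUT[B4] = {b*b, b+b}
Applying B5's transfer function to that IN value gives OUT[B5] (row B5 above).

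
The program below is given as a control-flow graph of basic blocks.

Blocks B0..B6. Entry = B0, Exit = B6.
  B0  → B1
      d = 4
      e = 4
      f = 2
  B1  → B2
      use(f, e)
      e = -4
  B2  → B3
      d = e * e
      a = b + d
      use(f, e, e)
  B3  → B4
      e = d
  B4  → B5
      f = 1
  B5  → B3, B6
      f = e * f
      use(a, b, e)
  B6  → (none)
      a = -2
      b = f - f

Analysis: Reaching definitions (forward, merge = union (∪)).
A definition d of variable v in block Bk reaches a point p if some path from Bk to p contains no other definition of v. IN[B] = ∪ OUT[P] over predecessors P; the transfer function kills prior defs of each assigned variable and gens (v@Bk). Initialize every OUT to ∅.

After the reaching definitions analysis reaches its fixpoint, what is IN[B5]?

Answer: {a@B2, d@B2, e@B3, f@B4}

Working:
Fixpoint table:
  B0: | IN={} | OUT={d@B0, e@B0, f@B0}
  B1: | IN={d@B0, e@B0, f@B0} | OUT={d@B0, e@B1, f@B0}
  B2: | IN={d@B0, e@B1, f@B0} | OUT={a@B2, d@B2, e@B1, f@B0}
  B3: | IN={a@B2, d@B2, e@B1, e@B3, f@B0, f@B5} | OUT={a@B2, d@B2, e@B3, f@B0, f@B5}
  B4: | IN={a@B2, d@B2, e@B3, f@B0, f@B5} | OUT={a@B2, d@B2, e@B3, f@B4}
  B5: | IN={a@B2, d@B2, e@B3, f@B4} | OUT={a@B2, d@B2, e@B3, f@B5}
  B6: | IN={a@B2, d@B2, e@B3, f@B5} | OUT={a@B6, b@B6, d@B2, e@B3, f@B5}

Merge at B5: IN[B5] = OUT[B4] = {a@B2, d@B2, e@B3, f@B4}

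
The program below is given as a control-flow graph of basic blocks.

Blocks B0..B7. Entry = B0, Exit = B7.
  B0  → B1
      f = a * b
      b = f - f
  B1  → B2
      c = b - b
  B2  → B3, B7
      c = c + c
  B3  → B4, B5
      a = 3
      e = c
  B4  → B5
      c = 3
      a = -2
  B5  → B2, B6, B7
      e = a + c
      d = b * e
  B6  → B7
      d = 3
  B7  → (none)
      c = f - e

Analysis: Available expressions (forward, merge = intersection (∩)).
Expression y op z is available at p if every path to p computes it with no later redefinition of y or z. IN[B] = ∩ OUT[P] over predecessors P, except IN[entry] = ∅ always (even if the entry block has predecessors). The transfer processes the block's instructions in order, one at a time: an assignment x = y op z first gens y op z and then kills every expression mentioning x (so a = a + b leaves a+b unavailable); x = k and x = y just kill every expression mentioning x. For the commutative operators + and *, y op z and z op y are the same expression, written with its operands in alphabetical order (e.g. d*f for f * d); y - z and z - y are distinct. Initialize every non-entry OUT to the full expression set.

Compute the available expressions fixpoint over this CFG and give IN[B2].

Fixpoint table:
  B0:  IN={}  OUT={f-f}
  B1:  IN={f-f}  OUT={b-b, f-f}
  B2:  IN={b-b, f-f}  OUT={b-b, f-f}
  B3:  IN={b-b, f-f}  OUT={b-b, f-f}
  B4:  IN={b-b, f-f}  OUT={b-b, f-f}
  B5:  IN={b-b, f-f}  OUT={a+c, b*e, b-b, f-f}
  B6:  IN={a+c, b*e, b-b, f-f}  OUT={a+c, b*e, b-b, f-f}
  B7:  IN={b-b, f-f}  OUT={b-b, f-e, f-f}

Merge at B2: IN[B2] = OUT[B1] ∩ OUT[B5] = {b-b, f-f}

Answer: {b-b, f-f}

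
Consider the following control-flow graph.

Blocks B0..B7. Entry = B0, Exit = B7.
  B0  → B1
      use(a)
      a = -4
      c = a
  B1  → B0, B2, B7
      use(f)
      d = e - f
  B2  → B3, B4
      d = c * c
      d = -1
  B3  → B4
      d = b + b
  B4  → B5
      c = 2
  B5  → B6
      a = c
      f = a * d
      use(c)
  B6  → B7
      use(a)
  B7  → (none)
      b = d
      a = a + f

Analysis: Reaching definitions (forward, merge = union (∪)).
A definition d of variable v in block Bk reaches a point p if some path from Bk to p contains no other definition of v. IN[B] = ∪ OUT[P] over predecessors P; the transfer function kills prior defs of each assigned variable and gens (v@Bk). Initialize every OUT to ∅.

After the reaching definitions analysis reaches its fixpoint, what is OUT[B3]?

Per-block solution:
  B0: | IN={a@B0, c@B0, d@B1} | OUT={a@B0, c@B0, d@B1}
  B1: | IN={a@B0, c@B0, d@B1} | OUT={a@B0, c@B0, d@B1}
  B2: | IN={a@B0, c@B0, d@B1} | OUT={a@B0, c@B0, d@B2}
  B3: | IN={a@B0, c@B0, d@B2} | OUT={a@B0, c@B0, d@B3}
  B4: | IN={a@B0, c@B0, d@B2, d@B3} | OUT={a@B0, c@B4, d@B2, d@B3}
  B5: | IN={a@B0, c@B4, d@B2, d@B3} | OUT={a@B5, c@B4, d@B2, d@B3, f@B5}
  B6: | IN={a@B5, c@B4, d@B2, d@B3, f@B5} | OUT={a@B5, c@B4, d@B2, d@B3, f@B5}
  B7: | IN={a@B0, a@B5, c@B0, c@B4, d@B1, d@B2, d@B3, f@B5} | OUT={a@B7, b@B7, c@B0, c@B4, d@B1, d@B2, d@B3, f@B5}

Merge at B3: IN[B3] = OUT[B2] = {a@B0, c@B0, d@B2}
Applying B3's transfer function to that IN value gives OUT[B3] (row B3 above).

Answer: {a@B0, c@B0, d@B3}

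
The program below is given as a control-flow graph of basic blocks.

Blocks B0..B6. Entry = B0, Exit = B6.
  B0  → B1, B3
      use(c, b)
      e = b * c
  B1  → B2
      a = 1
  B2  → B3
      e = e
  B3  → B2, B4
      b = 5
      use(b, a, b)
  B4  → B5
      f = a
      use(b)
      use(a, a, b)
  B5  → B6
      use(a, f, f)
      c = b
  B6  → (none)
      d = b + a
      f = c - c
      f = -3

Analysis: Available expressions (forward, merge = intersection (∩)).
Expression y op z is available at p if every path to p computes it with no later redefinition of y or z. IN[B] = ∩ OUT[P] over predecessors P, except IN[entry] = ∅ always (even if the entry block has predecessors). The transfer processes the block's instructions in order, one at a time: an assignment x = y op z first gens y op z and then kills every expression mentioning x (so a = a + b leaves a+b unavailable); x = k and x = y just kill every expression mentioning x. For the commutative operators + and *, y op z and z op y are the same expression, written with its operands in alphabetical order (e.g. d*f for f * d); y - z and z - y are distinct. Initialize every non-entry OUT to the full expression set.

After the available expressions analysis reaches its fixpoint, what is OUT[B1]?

Per-block solution:
  B0: | IN={} | OUT={b*c}
  B1: | IN={b*c} | OUT={b*c}
  B2: | IN={} | OUT={}
  B3: | IN={} | OUT={}
  B4: | IN={} | OUT={}
  B5: | IN={} | OUT={}
  B6: | IN={} | OUT={a+b, c-c}

Merge at B1: IN[B1] = OUT[B0] = {b*c}
Applying B1's transfer function to that IN value gives OUT[B1] (row B1 above).

Answer: {b*c}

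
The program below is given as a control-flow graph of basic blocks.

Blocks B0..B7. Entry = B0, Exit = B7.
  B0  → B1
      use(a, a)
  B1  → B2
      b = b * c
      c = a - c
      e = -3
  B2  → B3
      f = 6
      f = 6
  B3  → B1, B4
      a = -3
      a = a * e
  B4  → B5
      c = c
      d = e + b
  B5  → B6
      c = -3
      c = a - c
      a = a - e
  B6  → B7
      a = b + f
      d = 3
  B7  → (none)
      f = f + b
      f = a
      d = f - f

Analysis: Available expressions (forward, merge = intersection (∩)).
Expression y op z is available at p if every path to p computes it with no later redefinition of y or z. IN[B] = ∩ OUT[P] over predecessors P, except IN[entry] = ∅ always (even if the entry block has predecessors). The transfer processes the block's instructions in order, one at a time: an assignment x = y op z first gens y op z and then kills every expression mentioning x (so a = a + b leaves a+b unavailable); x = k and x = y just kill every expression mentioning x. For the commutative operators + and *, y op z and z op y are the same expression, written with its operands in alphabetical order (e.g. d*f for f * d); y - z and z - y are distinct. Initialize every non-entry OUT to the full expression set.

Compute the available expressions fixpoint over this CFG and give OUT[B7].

Answer: {b+e, f-f}

Trace:
Per-block solution:
  B0: | IN={} | OUT={}
  B1: | IN={} | OUT={}
  B2: | IN={} | OUT={}
  B3: | IN={} | OUT={}
  B4: | IN={} | OUT={b+e}
  B5: | IN={b+e} | OUT={b+e}
  B6: | IN={b+e} | OUT={b+e, b+f}
  B7: | IN={b+e, b+f} | OUT={b+e, f-f}

Merge at B7: IN[B7] = OUT[B6] = {b+e, b+f}
Applying B7's transfer function to that IN value gives OUT[B7] (row B7 above).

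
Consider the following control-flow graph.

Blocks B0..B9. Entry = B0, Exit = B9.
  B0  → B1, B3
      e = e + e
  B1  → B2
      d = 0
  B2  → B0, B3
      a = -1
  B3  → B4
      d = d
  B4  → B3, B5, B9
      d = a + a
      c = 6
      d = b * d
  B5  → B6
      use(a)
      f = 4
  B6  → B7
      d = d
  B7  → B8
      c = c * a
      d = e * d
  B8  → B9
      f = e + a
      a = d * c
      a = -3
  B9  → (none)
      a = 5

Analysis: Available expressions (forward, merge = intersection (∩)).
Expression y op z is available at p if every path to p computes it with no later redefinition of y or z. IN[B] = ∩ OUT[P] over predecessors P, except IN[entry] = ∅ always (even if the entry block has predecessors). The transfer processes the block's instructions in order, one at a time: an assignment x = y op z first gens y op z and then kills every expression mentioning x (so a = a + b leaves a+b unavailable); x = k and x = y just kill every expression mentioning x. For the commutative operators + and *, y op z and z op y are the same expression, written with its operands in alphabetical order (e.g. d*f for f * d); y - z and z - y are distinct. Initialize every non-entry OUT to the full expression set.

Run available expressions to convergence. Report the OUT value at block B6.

Per-block solution:
  B0:  IN={}  OUT={}
  B1:  IN={}  OUT={}
  B2:  IN={}  OUT={}
  B3:  IN={}  OUT={}
  B4:  IN={}  OUT={a+a}
  B5:  IN={a+a}  OUT={a+a}
  B6:  IN={a+a}  OUT={a+a}
  B7:  IN={a+a}  OUT={a+a}
  B8:  IN={a+a}  OUT={c*d}
  B9:  IN={}  OUT={}

Merge at B6: IN[B6] = OUT[B5] = {a+a}
Applying B6's transfer function to that IN value gives OUT[B6] (row B6 above).

Answer: {a+a}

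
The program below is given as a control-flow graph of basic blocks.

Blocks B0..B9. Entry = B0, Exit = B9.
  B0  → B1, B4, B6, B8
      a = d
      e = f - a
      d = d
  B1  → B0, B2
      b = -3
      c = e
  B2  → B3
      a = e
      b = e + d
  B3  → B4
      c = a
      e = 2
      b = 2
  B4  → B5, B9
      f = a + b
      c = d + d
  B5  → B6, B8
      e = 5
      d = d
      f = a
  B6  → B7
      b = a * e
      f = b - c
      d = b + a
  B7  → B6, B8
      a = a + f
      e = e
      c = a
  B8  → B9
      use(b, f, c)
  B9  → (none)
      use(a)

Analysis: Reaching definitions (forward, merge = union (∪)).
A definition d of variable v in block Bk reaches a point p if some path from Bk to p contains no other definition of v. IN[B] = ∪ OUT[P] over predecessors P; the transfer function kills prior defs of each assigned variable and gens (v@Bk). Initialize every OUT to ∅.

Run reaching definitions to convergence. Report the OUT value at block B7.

Answer: {a@B7, b@B6, c@B7, d@B6, e@B7, f@B6}

Derivation:
Per-block solution:
  B0: | IN={a@B0, b@B1, c@B1, d@B0, e@B0} | OUT={a@B0, b@B1, c@B1, d@B0, e@B0}
  B1: | IN={a@B0, b@B1, c@B1, d@B0, e@B0} | OUT={a@B0, b@B1, c@B1, d@B0, e@B0}
  B2: | IN={a@B0, b@B1, c@B1, d@B0, e@B0} | OUT={a@B2, b@B2, c@B1, d@B0, e@B0}
  B3: | IN={a@B2, b@B2, c@B1, d@B0, e@B0} | OUT={a@B2, b@B3, c@B3, d@B0, e@B3}
  B4: | IN={a@B0, a@B2, b@B1, b@B3, c@B1, c@B3, d@B0, e@B0, e@B3} | OUT={a@B0, a@B2, b@B1, b@B3, c@B4, d@B0, e@B0, e@B3, f@B4}
  B5: | IN={a@B0, a@B2, b@B1, b@B3, c@B4, d@B0, e@B0, e@B3, f@B4} | OUT={a@B0, a@B2, b@B1, b@B3, c@B4, d@B5, e@B5, f@B5}
  B6: | IN={a@B0, a@B2, a@B7, b@B1, b@B3, b@B6, c@B1, c@B4, c@B7, d@B0, d@B5, d@B6, e@B0, e@B5, e@B7, f@B5, f@B6} | OUT={a@B0, a@B2, a@B7, b@B6, c@B1, c@B4, c@B7, d@B6, e@B0, e@B5, e@B7, f@B6}
  B7: | IN={a@B0, a@B2, a@B7, b@B6, c@B1, c@B4, c@B7, d@B6, e@B0, e@B5, e@B7, f@B6} | OUT={a@B7, b@B6, c@B7, d@B6, e@B7, f@B6}
  B8: | IN={a@B0, a@B2, a@B7, b@B1, b@B3, b@B6, c@B1, c@B4, c@B7, d@B0, d@B5, d@B6, e@B0, e@B5, e@B7, f@B5, f@B6} | OUT={a@B0, a@B2, a@B7, b@B1, b@B3, b@B6, c@B1, c@B4, c@B7, d@B0, d@B5, d@B6, e@B0, e@B5, e@B7, f@B5, f@B6}
  B9: | IN={a@B0, a@B2, a@B7, b@B1, b@B3, b@B6, c@B1, c@B4, c@B7, d@B0, d@B5, d@B6, e@B0, e@B3, e@B5, e@B7, f@B4, f@B5, f@B6} | OUT={a@B0, a@B2, a@B7, b@B1, b@B3, b@B6, c@B1, c@B4, c@B7, d@B0, d@B5, d@B6, e@B0, e@B3, e@B5, e@B7, f@B4, f@B5, f@B6}

Merge at B7: IN[B7] = OUT[B6] = {a@B0, a@B2, a@B7, b@B6, c@B1, c@B4, c@B7, d@B6, e@B0, e@B5, e@B7, f@B6}
Applying B7's transfer function to that IN value gives OUT[B7] (row B7 above).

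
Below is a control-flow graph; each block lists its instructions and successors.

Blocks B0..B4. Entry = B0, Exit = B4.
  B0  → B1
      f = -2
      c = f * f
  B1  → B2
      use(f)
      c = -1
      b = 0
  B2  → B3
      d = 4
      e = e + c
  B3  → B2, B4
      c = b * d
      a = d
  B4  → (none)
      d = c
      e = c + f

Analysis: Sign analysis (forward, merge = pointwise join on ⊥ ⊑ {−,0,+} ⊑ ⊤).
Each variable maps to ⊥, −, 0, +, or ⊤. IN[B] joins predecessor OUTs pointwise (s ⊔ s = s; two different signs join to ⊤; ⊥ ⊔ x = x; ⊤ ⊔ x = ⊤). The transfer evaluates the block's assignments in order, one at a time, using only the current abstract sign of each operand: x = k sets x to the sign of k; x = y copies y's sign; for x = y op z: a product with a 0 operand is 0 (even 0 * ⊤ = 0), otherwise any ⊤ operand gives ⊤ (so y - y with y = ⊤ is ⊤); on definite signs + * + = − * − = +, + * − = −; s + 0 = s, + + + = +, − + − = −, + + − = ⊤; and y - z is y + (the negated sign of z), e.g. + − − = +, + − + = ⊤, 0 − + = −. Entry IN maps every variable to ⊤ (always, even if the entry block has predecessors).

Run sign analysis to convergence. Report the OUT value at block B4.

Fixpoint table:
  B0:  IN=(all ⊤)  OUT={c:+, f:-; rest ⊤}
  B1:  IN={c:+, f:-; rest ⊤}  OUT={b:0, c:-, f:-; rest ⊤}
  B2:  IN={b:0, f:-; rest ⊤}  OUT={b:0, d:+, f:-; rest ⊤}
  B3:  IN={b:0, d:+, f:-; rest ⊤}  OUT={a:+, b:0, c:0, d:+, f:-; rest ⊤}
  B4:  IN={a:+, b:0, c:0, d:+, f:-; rest ⊤}  OUT={a:+, b:0, c:0, d:0, e:-, f:-; rest ⊤}

Merge at B4: IN[B4] = OUT[B3] = {a: +, b: 0, c: 0, d: +, e: ⊤, f: -}
Applying B4's transfer function to that IN value gives OUT[B4] (row B4 above).

Answer: {a: +, b: 0, c: 0, d: 0, e: -, f: -}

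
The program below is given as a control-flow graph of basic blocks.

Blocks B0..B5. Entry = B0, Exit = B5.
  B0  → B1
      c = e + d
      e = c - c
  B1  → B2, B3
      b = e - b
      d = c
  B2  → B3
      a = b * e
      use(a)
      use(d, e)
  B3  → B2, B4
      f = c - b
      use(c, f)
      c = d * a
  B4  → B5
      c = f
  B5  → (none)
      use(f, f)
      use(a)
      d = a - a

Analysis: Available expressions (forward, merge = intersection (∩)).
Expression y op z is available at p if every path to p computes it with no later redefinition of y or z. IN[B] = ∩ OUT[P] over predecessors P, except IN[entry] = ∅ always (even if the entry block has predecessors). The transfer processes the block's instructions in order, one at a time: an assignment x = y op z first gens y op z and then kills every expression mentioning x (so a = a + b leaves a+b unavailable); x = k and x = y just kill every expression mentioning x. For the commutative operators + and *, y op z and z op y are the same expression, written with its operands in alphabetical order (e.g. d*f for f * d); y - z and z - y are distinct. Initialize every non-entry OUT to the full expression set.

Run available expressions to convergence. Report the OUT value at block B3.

Answer: {a*d}

Trace:
Converged values:
  B0:   IN={}   OUT={c-c}
  B1:   IN={c-c}   OUT={c-c}
  B2:   IN={}   OUT={b*e}
  B3:   IN={}   OUT={a*d}
  B4:   IN={a*d}   OUT={a*d}
  B5:   IN={a*d}   OUT={a-a}

Merge at B3: IN[B3] = OUT[B1] ∩ OUT[B2] = {}
Applying B3's transfer function to that IN value gives OUT[B3] (row B3 above).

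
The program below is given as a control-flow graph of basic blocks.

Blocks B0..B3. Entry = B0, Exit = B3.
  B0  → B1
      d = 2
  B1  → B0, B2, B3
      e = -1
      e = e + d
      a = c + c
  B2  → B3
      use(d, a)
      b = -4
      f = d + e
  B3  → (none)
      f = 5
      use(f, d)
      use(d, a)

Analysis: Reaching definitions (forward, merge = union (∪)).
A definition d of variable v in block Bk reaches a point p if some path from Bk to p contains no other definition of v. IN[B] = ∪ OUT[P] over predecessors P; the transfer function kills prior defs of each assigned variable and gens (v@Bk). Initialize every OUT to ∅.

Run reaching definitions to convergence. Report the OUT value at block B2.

Fixpoint table:
  B0:  IN={a@B1, d@B0, e@B1}  OUT={a@B1, d@B0, e@B1}
  B1:  IN={a@B1, d@B0, e@B1}  OUT={a@B1, d@B0, e@B1}
  B2:  IN={a@B1, d@B0, e@B1}  OUT={a@B1, b@B2, d@B0, e@B1, f@B2}
  B3:  IN={a@B1, b@B2, d@B0, e@B1, f@B2}  OUT={a@B1, b@B2, d@B0, e@B1, f@B3}

Merge at B2: IN[B2] = OUT[B1] = {a@B1, d@B0, e@B1}
Applying B2's transfer function to that IN value gives OUT[B2] (row B2 above).

Answer: {a@B1, b@B2, d@B0, e@B1, f@B2}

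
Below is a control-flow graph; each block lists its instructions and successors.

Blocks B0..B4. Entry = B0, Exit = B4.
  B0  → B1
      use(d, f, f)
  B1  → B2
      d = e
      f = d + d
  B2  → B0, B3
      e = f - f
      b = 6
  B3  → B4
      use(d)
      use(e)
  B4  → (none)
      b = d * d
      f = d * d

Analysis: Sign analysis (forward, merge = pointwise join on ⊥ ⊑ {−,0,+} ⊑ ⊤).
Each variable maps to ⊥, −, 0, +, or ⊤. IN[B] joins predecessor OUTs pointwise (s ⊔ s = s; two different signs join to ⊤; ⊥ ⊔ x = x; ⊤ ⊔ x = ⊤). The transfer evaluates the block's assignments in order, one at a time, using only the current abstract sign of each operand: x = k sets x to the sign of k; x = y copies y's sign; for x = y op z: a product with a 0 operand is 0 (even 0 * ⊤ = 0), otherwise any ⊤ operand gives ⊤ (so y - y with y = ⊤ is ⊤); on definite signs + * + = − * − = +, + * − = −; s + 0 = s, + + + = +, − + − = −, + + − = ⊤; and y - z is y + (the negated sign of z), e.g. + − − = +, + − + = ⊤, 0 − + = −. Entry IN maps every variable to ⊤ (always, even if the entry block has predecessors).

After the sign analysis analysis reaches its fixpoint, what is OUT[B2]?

Answer: {a: ⊤, b: +, c: ⊤, d: ⊤, e: ⊤, f: ⊤}

Trace:
Per-block solution:
  B0:   IN=(all ⊤)   OUT=(all ⊤)
  B1:   IN=(all ⊤)   OUT=(all ⊤)
  B2:   IN=(all ⊤)   OUT={b:+; rest ⊤}
  B3:   IN={b:+; rest ⊤}   OUT={b:+; rest ⊤}
  B4:   IN={b:+; rest ⊤}   OUT=(all ⊤)

Merge at B2: IN[B2] = OUT[B1] = {a: ⊤, b: ⊤, c: ⊤, d: ⊤, e: ⊤, f: ⊤}
Applying B2's transfer function to that IN value gives OUT[B2] (row B2 above).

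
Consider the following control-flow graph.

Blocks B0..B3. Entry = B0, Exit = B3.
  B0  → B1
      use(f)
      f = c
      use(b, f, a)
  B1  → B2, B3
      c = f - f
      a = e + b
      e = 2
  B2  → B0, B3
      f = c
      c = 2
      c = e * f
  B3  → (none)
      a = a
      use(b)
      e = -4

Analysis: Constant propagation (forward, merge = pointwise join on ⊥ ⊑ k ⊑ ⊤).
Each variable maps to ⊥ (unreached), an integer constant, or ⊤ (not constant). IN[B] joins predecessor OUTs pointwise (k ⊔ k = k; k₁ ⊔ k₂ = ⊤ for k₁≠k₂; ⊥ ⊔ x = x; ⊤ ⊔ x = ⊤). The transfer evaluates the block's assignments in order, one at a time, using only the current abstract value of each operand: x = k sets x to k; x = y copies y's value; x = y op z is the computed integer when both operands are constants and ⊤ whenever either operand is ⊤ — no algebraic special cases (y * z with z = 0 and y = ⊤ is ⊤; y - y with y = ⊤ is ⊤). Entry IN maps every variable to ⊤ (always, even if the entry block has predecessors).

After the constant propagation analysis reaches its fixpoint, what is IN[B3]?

Fixpoint table:
  B0: | IN=(all ⊤) | OUT=(all ⊤)
  B1: | IN=(all ⊤) | OUT={e:2; rest ⊤}
  B2: | IN={e:2; rest ⊤} | OUT={e:2; rest ⊤}
  B3: | IN={e:2; rest ⊤} | OUT={e:-4; rest ⊤}

Merge at B3: IN[B3] = OUT[B1] ⊔ OUT[B2] = {a: ⊤, b: ⊤, c: ⊤, d: ⊤, e: 2, f: ⊤}

Answer: {a: ⊤, b: ⊤, c: ⊤, d: ⊤, e: 2, f: ⊤}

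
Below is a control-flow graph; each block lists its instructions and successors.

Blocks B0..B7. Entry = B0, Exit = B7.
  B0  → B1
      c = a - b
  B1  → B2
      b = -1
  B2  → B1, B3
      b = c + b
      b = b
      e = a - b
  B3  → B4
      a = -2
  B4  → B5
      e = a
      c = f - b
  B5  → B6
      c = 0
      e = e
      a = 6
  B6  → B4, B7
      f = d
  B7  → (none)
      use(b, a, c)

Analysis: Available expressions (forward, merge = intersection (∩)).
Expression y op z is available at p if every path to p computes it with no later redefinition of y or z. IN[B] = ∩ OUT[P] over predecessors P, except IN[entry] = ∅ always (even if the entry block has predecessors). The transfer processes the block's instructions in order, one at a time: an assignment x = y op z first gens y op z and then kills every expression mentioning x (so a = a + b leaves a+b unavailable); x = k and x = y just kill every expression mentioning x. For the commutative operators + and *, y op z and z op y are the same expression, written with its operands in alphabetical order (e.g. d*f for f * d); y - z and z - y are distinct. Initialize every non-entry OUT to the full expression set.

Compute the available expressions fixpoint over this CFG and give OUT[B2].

Answer: {a-b}

Working:
Per-block solution:
  B0:   IN={}   OUT={a-b}
  B1:   IN={a-b}   OUT={}
  B2:   IN={}   OUT={a-b}
  B3:   IN={a-b}   OUT={}
  B4:   IN={}   OUT={f-b}
  B5:   IN={f-b}   OUT={f-b}
  B6:   IN={f-b}   OUT={}
  B7:   IN={}   OUT={}

Merge at B2: IN[B2] = OUT[B1] = {}
Applying B2's transfer function to that IN value gives OUT[B2] (row B2 above).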